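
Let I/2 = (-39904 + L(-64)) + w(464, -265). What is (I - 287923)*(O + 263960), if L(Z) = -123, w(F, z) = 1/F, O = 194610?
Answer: -19574212465955/116 ≈ -1.6874e+11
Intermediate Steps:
I = -18572527/232 (I = 2*((-39904 - 123) + 1/464) = 2*(-40027 + 1/464) = 2*(-18572527/464) = -18572527/232 ≈ -80054.)
(I - 287923)*(O + 263960) = (-18572527/232 - 287923)*(194610 + 263960) = -85370663/232*458570 = -19574212465955/116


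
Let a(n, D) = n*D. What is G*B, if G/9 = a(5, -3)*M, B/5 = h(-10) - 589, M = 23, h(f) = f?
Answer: 9299475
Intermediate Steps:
a(n, D) = D*n
B = -2995 (B = 5*(-10 - 589) = 5*(-599) = -2995)
G = -3105 (G = 9*(-3*5*23) = 9*(-15*23) = 9*(-345) = -3105)
G*B = -3105*(-2995) = 9299475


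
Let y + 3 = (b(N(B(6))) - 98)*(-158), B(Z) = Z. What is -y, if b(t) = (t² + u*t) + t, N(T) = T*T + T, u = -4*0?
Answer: 269867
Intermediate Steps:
u = 0
N(T) = T + T² (N(T) = T² + T = T + T²)
b(t) = t + t² (b(t) = (t² + 0*t) + t = (t² + 0) + t = t² + t = t + t²)
y = -269867 (y = -3 + ((6*(1 + 6))*(1 + 6*(1 + 6)) - 98)*(-158) = -3 + ((6*7)*(1 + 6*7) - 98)*(-158) = -3 + (42*(1 + 42) - 98)*(-158) = -3 + (42*43 - 98)*(-158) = -3 + (1806 - 98)*(-158) = -3 + 1708*(-158) = -3 - 269864 = -269867)
-y = -1*(-269867) = 269867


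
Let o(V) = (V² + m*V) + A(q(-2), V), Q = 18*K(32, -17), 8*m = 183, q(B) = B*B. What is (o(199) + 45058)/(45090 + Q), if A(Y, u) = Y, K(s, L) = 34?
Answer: 237907/121872 ≈ 1.9521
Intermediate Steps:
q(B) = B²
m = 183/8 (m = (⅛)*183 = 183/8 ≈ 22.875)
Q = 612 (Q = 18*34 = 612)
o(V) = 4 + V² + 183*V/8 (o(V) = (V² + 183*V/8) + (-2)² = (V² + 183*V/8) + 4 = 4 + V² + 183*V/8)
(o(199) + 45058)/(45090 + Q) = ((4 + 199² + (183/8)*199) + 45058)/(45090 + 612) = ((4 + 39601 + 36417/8) + 45058)/45702 = (353257/8 + 45058)*(1/45702) = (713721/8)*(1/45702) = 237907/121872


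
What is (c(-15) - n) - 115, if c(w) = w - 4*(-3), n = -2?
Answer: -116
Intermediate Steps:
c(w) = 12 + w (c(w) = w + 12 = 12 + w)
(c(-15) - n) - 115 = ((12 - 15) - 1*(-2)) - 115 = (-3 + 2) - 115 = -1 - 115 = -116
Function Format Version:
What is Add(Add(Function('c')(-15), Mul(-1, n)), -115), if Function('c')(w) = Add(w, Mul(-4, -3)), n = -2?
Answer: -116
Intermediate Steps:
Function('c')(w) = Add(12, w) (Function('c')(w) = Add(w, 12) = Add(12, w))
Add(Add(Function('c')(-15), Mul(-1, n)), -115) = Add(Add(Add(12, -15), Mul(-1, -2)), -115) = Add(Add(-3, 2), -115) = Add(-1, -115) = -116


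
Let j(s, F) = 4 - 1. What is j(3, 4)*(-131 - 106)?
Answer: -711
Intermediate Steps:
j(s, F) = 3
j(3, 4)*(-131 - 106) = 3*(-131 - 106) = 3*(-237) = -711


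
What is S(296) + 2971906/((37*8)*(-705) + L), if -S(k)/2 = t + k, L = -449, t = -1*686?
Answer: 160148714/209129 ≈ 765.79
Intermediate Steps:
t = -686
S(k) = 1372 - 2*k (S(k) = -2*(-686 + k) = 1372 - 2*k)
S(296) + 2971906/((37*8)*(-705) + L) = (1372 - 2*296) + 2971906/((37*8)*(-705) - 449) = (1372 - 592) + 2971906/(296*(-705) - 449) = 780 + 2971906/(-208680 - 449) = 780 + 2971906/(-209129) = 780 + 2971906*(-1/209129) = 780 - 2971906/209129 = 160148714/209129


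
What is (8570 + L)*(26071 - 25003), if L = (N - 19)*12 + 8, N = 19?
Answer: 9161304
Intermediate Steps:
L = 8 (L = (19 - 19)*12 + 8 = 0*12 + 8 = 0 + 8 = 8)
(8570 + L)*(26071 - 25003) = (8570 + 8)*(26071 - 25003) = 8578*1068 = 9161304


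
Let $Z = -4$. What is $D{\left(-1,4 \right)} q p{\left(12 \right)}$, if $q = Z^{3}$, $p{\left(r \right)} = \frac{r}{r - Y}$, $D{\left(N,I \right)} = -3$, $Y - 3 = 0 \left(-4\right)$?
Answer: $256$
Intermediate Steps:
$Y = 3$ ($Y = 3 + 0 \left(-4\right) = 3 + 0 = 3$)
$p{\left(r \right)} = \frac{r}{-3 + r}$ ($p{\left(r \right)} = \frac{r}{r - 3} = \frac{r}{-3 + r}$)
$q = -64$ ($q = \left(-4\right)^{3} = -64$)
$D{\left(-1,4 \right)} q p{\left(12 \right)} = \left(-3\right) \left(-64\right) \frac{12}{-3 + 12} = 192 \cdot \frac{12}{9} = 192 \cdot 12 \cdot \frac{1}{9} = 192 \cdot \frac{4}{3} = 256$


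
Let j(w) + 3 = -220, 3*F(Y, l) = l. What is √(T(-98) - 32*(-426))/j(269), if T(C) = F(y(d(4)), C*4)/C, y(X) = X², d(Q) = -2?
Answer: -10*√1227/669 ≈ -0.52360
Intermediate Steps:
F(Y, l) = l/3
j(w) = -223 (j(w) = -3 - 220 = -223)
T(C) = 4/3 (T(C) = ((C*4)/3)/C = ((4*C)/3)/C = (4*C/3)/C = 4/3)
√(T(-98) - 32*(-426))/j(269) = √(4/3 - 32*(-426))/(-223) = √(4/3 + 13632)*(-1/223) = √(40900/3)*(-1/223) = (10*√1227/3)*(-1/223) = -10*√1227/669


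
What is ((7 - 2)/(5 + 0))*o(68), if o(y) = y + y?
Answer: 136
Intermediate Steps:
o(y) = 2*y
((7 - 2)/(5 + 0))*o(68) = ((7 - 2)/(5 + 0))*(2*68) = (5/5)*136 = (5*(⅕))*136 = 1*136 = 136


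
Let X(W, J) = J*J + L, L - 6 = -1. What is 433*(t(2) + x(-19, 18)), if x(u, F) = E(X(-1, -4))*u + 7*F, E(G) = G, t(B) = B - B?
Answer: -118209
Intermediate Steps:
L = 5 (L = 6 - 1 = 5)
t(B) = 0
X(W, J) = 5 + J² (X(W, J) = J*J + 5 = J² + 5 = 5 + J²)
x(u, F) = 7*F + 21*u (x(u, F) = (5 + (-4)²)*u + 7*F = (5 + 16)*u + 7*F = 21*u + 7*F = 7*F + 21*u)
433*(t(2) + x(-19, 18)) = 433*(0 + (7*18 + 21*(-19))) = 433*(0 + (126 - 399)) = 433*(0 - 273) = 433*(-273) = -118209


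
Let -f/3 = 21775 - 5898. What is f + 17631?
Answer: -30000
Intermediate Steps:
f = -47631 (f = -3*(21775 - 5898) = -3*15877 = -47631)
f + 17631 = -47631 + 17631 = -30000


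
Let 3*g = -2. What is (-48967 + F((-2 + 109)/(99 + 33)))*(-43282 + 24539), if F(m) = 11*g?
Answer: 2753777789/3 ≈ 9.1793e+8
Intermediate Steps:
g = -⅔ (g = (⅓)*(-2) = -⅔ ≈ -0.66667)
F(m) = -22/3 (F(m) = 11*(-⅔) = -22/3)
(-48967 + F((-2 + 109)/(99 + 33)))*(-43282 + 24539) = (-48967 - 22/3)*(-43282 + 24539) = -146923/3*(-18743) = 2753777789/3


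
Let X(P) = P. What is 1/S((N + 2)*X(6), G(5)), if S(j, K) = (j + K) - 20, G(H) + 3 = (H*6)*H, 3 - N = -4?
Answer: 1/181 ≈ 0.0055249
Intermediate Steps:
N = 7 (N = 3 - 1*(-4) = 3 + 4 = 7)
G(H) = -3 + 6*H² (G(H) = -3 + (H*6)*H = -3 + (6*H)*H = -3 + 6*H²)
S(j, K) = -20 + K + j (S(j, K) = (K + j) - 20 = -20 + K + j)
1/S((N + 2)*X(6), G(5)) = 1/(-20 + (-3 + 6*5²) + (7 + 2)*6) = 1/(-20 + (-3 + 6*25) + 9*6) = 1/(-20 + (-3 + 150) + 54) = 1/(-20 + 147 + 54) = 1/181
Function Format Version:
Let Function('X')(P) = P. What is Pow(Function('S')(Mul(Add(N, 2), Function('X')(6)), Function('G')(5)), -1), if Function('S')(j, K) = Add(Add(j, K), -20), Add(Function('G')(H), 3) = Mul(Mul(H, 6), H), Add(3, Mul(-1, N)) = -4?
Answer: Rational(1, 181) ≈ 0.0055249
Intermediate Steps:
N = 7 (N = Add(3, Mul(-1, -4)) = Add(3, 4) = 7)
Function('G')(H) = Add(-3, Mul(6, Pow(H, 2))) (Function('G')(H) = Add(-3, Mul(Mul(H, 6), H)) = Add(-3, Mul(Mul(6, H), H)) = Add(-3, Mul(6, Pow(H, 2))))
Function('S')(j, K) = Add(-20, K, j) (Function('S')(j, K) = Add(Add(K, j), -20) = Add(-20, K, j))
Pow(Function('S')(Mul(Add(N, 2), Function('X')(6)), Function('G')(5)), -1) = Pow(Add(-20, Add(-3, Mul(6, Pow(5, 2))), Mul(Add(7, 2), 6)), -1) = Pow(Add(-20, Add(-3, Mul(6, 25)), Mul(9, 6)), -1) = Pow(Add(-20, Add(-3, 150), 54), -1) = Pow(Add(-20, 147, 54), -1) = Pow(181, -1) = Rational(1, 181)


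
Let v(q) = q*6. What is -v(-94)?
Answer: 564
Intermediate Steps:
v(q) = 6*q
-v(-94) = -6*(-94) = -1*(-564) = 564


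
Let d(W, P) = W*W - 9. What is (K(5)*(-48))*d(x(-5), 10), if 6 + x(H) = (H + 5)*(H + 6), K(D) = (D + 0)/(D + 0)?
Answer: -1296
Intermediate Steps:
K(D) = 1 (K(D) = D/D = 1)
x(H) = -6 + (5 + H)*(6 + H) (x(H) = -6 + (H + 5)*(H + 6) = -6 + (5 + H)*(6 + H))
d(W, P) = -9 + W² (d(W, P) = W² - 9 = -9 + W²)
(K(5)*(-48))*d(x(-5), 10) = (1*(-48))*(-9 + (24 + (-5)² + 11*(-5))²) = -48*(-9 + (24 + 25 - 55)²) = -48*(-9 + (-6)²) = -48*(-9 + 36) = -48*27 = -1296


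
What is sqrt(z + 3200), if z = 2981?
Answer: sqrt(6181) ≈ 78.619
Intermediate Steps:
sqrt(z + 3200) = sqrt(2981 + 3200) = sqrt(6181)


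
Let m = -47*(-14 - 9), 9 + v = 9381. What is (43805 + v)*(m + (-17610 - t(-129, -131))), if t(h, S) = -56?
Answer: -875984721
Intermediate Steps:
v = 9372 (v = -9 + 9381 = 9372)
m = 1081 (m = -47*(-23) = 1081)
(43805 + v)*(m + (-17610 - t(-129, -131))) = (43805 + 9372)*(1081 + (-17610 - 1*(-56))) = 53177*(1081 + (-17610 + 56)) = 53177*(1081 - 17554) = 53177*(-16473) = -875984721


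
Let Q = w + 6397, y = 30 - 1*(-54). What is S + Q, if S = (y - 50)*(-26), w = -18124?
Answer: -12611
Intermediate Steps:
y = 84 (y = 30 + 54 = 84)
Q = -11727 (Q = -18124 + 6397 = -11727)
S = -884 (S = (84 - 50)*(-26) = 34*(-26) = -884)
S + Q = -884 - 11727 = -12611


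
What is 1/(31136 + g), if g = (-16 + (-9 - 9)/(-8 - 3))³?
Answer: 1331/37497704 ≈ 3.5495e-5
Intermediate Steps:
g = -3944312/1331 (g = (-16 - 18/(-11))³ = (-16 - 18*(-1/11))³ = (-16 + 18/11)³ = (-158/11)³ = -3944312/1331 ≈ -2963.4)
1/(31136 + g) = 1/(31136 - 3944312/1331) = 1/(37497704/1331) = 1331/37497704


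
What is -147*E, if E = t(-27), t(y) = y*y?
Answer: -107163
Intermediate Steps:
t(y) = y²
E = 729 (E = (-27)² = 729)
-147*E = -147*729 = -107163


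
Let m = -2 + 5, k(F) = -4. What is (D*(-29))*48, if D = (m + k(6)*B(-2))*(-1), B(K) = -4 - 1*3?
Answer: 43152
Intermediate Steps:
m = 3
B(K) = -7 (B(K) = -4 - 3 = -7)
D = -31 (D = (3 - 4*(-7))*(-1) = (3 + 28)*(-1) = 31*(-1) = -31)
(D*(-29))*48 = -31*(-29)*48 = 899*48 = 43152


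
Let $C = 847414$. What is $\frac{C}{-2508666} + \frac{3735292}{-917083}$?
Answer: $- \frac{5073874506917}{1150327470639} \approx -4.4108$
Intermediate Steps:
$\frac{C}{-2508666} + \frac{3735292}{-917083} = \frac{847414}{-2508666} + \frac{3735292}{-917083} = 847414 \left(- \frac{1}{2508666}\right) + 3735292 \left(- \frac{1}{917083}\right) = - \frac{423707}{1254333} - \frac{3735292}{917083} = - \frac{5073874506917}{1150327470639}$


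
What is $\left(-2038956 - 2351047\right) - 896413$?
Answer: $-5286416$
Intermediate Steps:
$\left(-2038956 - 2351047\right) - 896413 = -4390003 - 896413 = -5286416$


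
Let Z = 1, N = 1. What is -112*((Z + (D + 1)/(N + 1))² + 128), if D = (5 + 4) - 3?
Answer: -16604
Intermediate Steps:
D = 6 (D = 9 - 3 = 6)
-112*((Z + (D + 1)/(N + 1))² + 128) = -112*((1 + (6 + 1)/(1 + 1))² + 128) = -112*((1 + 7/2)² + 128) = -112*((9/2)² + 128) = -112*(81/4 + 128) = -112*593/4 = -16604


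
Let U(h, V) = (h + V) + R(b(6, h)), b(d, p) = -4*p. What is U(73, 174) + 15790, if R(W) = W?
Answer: 15745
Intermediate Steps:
U(h, V) = V - 3*h (U(h, V) = (h + V) - 4*h = (V + h) - 4*h = V - 3*h)
U(73, 174) + 15790 = (174 - 3*73) + 15790 = (174 - 219) + 15790 = -45 + 15790 = 15745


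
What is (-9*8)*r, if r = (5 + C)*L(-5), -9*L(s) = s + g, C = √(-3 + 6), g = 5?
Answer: 0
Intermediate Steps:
C = √3 ≈ 1.7320
L(s) = -5/9 - s/9 (L(s) = -(s + 5)/9 = -(5 + s)/9 = -5/9 - s/9)
r = 0 (r = (5 + √3)*(-5/9 - ⅑*(-5)) = (5 + √3)*(-5/9 + 5/9) = (5 + √3)*0 = 0)
(-9*8)*r = -9*8*0 = -72*0 = 0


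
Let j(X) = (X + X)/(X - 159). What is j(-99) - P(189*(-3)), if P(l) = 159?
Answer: -6804/43 ≈ -158.23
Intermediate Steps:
j(X) = 2*X/(-159 + X) (j(X) = (2*X)/(-159 + X) = 2*X/(-159 + X))
j(-99) - P(189*(-3)) = 2*(-99)/(-159 - 99) - 1*159 = 2*(-99)/(-258) - 159 = 2*(-99)*(-1/258) - 159 = 33/43 - 159 = -6804/43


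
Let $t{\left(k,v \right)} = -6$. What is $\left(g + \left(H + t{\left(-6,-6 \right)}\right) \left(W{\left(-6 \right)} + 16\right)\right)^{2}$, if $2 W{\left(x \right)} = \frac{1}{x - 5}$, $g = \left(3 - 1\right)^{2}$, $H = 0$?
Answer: $\frac{1018081}{121} \approx 8413.9$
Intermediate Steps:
$g = 4$ ($g = 2^{2} = 4$)
$W{\left(x \right)} = \frac{1}{2 \left(-5 + x\right)}$ ($W{\left(x \right)} = \frac{1}{2 \left(x - 5\right)} = \frac{1}{2 \left(-5 + x\right)}$)
$\left(g + \left(H + t{\left(-6,-6 \right)}\right) \left(W{\left(-6 \right)} + 16\right)\right)^{2} = \left(4 + \left(0 - 6\right) \left(\frac{1}{2 \left(-5 - 6\right)} + 16\right)\right)^{2} = \left(4 - 6 \left(\frac{1}{2 \left(-11\right)} + 16\right)\right)^{2} = \left(4 - 6 \left(\frac{1}{2} \left(- \frac{1}{11}\right) + 16\right)\right)^{2} = \left(4 - 6 \left(- \frac{1}{22} + 16\right)\right)^{2} = \left(4 - \frac{1053}{11}\right)^{2} = \left(- \frac{1009}{11}\right)^{2} = \frac{1018081}{121}$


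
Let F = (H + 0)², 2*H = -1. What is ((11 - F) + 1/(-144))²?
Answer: 2393209/20736 ≈ 115.41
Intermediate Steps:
H = -½ (H = (½)*(-1) = -½ ≈ -0.50000)
F = ¼ (F = (-½ + 0)² = (-½)² = ¼ ≈ 0.25000)
((11 - F) + 1/(-144))² = ((11 - 1*¼) + 1/(-144))² = ((11 - ¼) - 1/144)² = (43/4 - 1/144)² = (1547/144)² = 2393209/20736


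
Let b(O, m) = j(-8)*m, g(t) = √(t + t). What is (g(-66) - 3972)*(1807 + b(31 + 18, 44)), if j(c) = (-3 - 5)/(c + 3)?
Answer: -37285164/5 + 18774*I*√33/5 ≈ -7.457e+6 + 21570.0*I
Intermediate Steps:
j(c) = -8/(3 + c)
g(t) = √2*√t (g(t) = √(2*t) = √2*√t)
b(O, m) = 8*m/5 (b(O, m) = (-8/(3 - 8))*m = (-8/(-5))*m = (-8*(-⅕))*m = 8*m/5)
(g(-66) - 3972)*(1807 + b(31 + 18, 44)) = (√2*√(-66) - 3972)*(1807 + (8/5)*44) = (√2*(I*√66) - 3972)*(1807 + 352/5) = (2*I*√33 - 3972)*(9387/5) = (-3972 + 2*I*√33)*(9387/5) = -37285164/5 + 18774*I*√33/5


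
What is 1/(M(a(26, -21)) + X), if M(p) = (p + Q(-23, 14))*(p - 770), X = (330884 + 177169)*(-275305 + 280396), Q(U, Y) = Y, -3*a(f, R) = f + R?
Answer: 9/23278394752 ≈ 3.8662e-10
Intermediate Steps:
a(f, R) = -R/3 - f/3 (a(f, R) = -(f + R)/3 = -(R + f)/3 = -R/3 - f/3)
X = 2586497823 (X = 508053*5091 = 2586497823)
M(p) = (-770 + p)*(14 + p) (M(p) = (p + 14)*(p - 770) = (14 + p)*(-770 + p) = (-770 + p)*(14 + p))
1/(M(a(26, -21)) + X) = 1/((-10780 + (-1/3*(-21) - 1/3*26)**2 - 756*(-1/3*(-21) - 1/3*26)) + 2586497823) = 1/((-10780 + (7 - 26/3)**2 - 756*(7 - 26/3)) + 2586497823) = 1/((-10780 + (-5/3)**2 - 756*(-5/3)) + 2586497823) = 1/((-10780 + 25/9 + 1260) + 2586497823) = 1/(-85655/9 + 2586497823) = 1/(23278394752/9) = 9/23278394752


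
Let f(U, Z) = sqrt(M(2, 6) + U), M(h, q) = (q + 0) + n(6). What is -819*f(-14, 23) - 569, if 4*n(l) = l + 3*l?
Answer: -569 - 819*I*sqrt(2) ≈ -569.0 - 1158.2*I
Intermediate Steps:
n(l) = l (n(l) = (l + 3*l)/4 = (4*l)/4 = l)
M(h, q) = 6 + q (M(h, q) = (q + 0) + 6 = q + 6 = 6 + q)
f(U, Z) = sqrt(12 + U) (f(U, Z) = sqrt((6 + 6) + U) = sqrt(12 + U))
-819*f(-14, 23) - 569 = -819*sqrt(12 - 14) - 569 = -819*I*sqrt(2) - 569 = -569 - 819*I*sqrt(2)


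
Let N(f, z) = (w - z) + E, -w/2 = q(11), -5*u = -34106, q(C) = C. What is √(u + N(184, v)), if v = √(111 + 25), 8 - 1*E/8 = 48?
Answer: √(161980 - 50*√34)/5 ≈ 80.421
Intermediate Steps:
u = 34106/5 (u = -⅕*(-34106) = 34106/5 ≈ 6821.2)
w = -22 (w = -2*11 = -22)
E = -320 (E = 64 - 8*48 = 64 - 384 = -320)
v = 2*√34 (v = √136 = 2*√34 ≈ 11.662)
N(f, z) = -342 - z (N(f, z) = (-22 - z) - 320 = -342 - z)
√(u + N(184, v)) = √(34106/5 + (-342 - 2*√34)) = √(32396/5 - 2*√34)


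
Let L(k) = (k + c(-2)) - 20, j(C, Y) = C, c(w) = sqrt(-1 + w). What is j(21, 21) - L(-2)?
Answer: 43 - I*sqrt(3) ≈ 43.0 - 1.732*I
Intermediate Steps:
L(k) = -20 + k + I*sqrt(3) (L(k) = (k + sqrt(-1 - 2)) - 20 = (k + sqrt(-3)) - 20 = (k + I*sqrt(3)) - 20 = -20 + k + I*sqrt(3))
j(21, 21) - L(-2) = 21 - (-20 - 2 + I*sqrt(3)) = 21 - (-22 + I*sqrt(3)) = 21 + (22 - I*sqrt(3)) = 43 - I*sqrt(3)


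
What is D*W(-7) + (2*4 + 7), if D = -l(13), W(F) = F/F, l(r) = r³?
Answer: -2182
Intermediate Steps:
W(F) = 1
D = -2197 (D = -1*13³ = -1*2197 = -2197)
D*W(-7) + (2*4 + 7) = -2197*1 + (2*4 + 7) = -2197 + (8 + 7) = -2197 + 15 = -2182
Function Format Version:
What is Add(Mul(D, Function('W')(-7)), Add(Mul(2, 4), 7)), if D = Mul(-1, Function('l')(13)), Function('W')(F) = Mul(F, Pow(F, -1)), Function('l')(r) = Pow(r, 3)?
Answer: -2182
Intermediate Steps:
Function('W')(F) = 1
D = -2197 (D = Mul(-1, Pow(13, 3)) = Mul(-1, 2197) = -2197)
Add(Mul(D, Function('W')(-7)), Add(Mul(2, 4), 7)) = Add(Mul(-2197, 1), Add(Mul(2, 4), 7)) = Add(-2197, Add(8, 7)) = Add(-2197, 15) = -2182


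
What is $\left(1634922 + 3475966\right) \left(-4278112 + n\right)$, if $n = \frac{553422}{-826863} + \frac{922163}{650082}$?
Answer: $- \frac{1958839655727216887606596}{89588125461} \approx -2.1865 \cdot 10^{13}$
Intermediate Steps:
$n = \frac{134244261355}{179176250922}$ ($n = 553422 \left(- \frac{1}{826863}\right) + 922163 \cdot \frac{1}{650082} = - \frac{184474}{275621} + \frac{922163}{650082} = \frac{134244261355}{179176250922} \approx 0.74923$)
$\left(1634922 + 3475966\right) \left(-4278112 + n\right) = \left(1634922 + 3475966\right) \left(-4278112 + \frac{134244261355}{179176250922}\right) = 5110888 \left(- \frac{766535934940157909}{179176250922}\right) = - \frac{1958839655727216887606596}{89588125461}$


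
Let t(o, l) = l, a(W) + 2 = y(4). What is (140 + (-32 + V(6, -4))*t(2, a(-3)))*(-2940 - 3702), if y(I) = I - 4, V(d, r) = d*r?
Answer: -1673784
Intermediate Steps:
y(I) = -4 + I
a(W) = -2 (a(W) = -2 + (-4 + 4) = -2 + 0 = -2)
(140 + (-32 + V(6, -4))*t(2, a(-3)))*(-2940 - 3702) = (140 + (-32 + 6*(-4))*(-2))*(-2940 - 3702) = (140 + (-32 - 24)*(-2))*(-6642) = (140 - 56*(-2))*(-6642) = (140 + 112)*(-6642) = 252*(-6642) = -1673784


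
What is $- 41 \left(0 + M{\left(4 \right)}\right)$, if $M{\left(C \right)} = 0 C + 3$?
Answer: $-123$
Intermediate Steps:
$M{\left(C \right)} = 3$ ($M{\left(C \right)} = 0 + 3 = 3$)
$- 41 \left(0 + M{\left(4 \right)}\right) = - 41 \left(0 + 3\right) = \left(-41\right) 3 = -123$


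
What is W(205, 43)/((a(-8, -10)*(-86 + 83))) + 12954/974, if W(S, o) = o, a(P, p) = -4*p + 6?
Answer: 872885/67206 ≈ 12.988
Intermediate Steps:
a(P, p) = 6 - 4*p
W(205, 43)/((a(-8, -10)*(-86 + 83))) + 12954/974 = 43/(((6 - 4*(-10))*(-86 + 83))) + 12954/974 = 43/(((6 + 40)*(-3))) + 12954*(1/974) = 43/((46*(-3))) + 6477/487 = 43/(-138) + 6477/487 = 43*(-1/138) + 6477/487 = -43/138 + 6477/487 = 872885/67206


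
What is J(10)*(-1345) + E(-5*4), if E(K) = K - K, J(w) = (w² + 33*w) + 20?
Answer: -605250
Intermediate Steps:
J(w) = 20 + w² + 33*w
E(K) = 0
J(10)*(-1345) + E(-5*4) = (20 + 10² + 33*10)*(-1345) + 0 = (20 + 100 + 330)*(-1345) + 0 = 450*(-1345) + 0 = -605250 + 0 = -605250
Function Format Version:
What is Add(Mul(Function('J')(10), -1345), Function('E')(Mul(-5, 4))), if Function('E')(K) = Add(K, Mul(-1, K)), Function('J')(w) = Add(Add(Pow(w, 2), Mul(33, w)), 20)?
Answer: -605250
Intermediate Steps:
Function('J')(w) = Add(20, Pow(w, 2), Mul(33, w))
Function('E')(K) = 0
Add(Mul(Function('J')(10), -1345), Function('E')(Mul(-5, 4))) = Add(Mul(Add(20, Pow(10, 2), Mul(33, 10)), -1345), 0) = Add(Mul(Add(20, 100, 330), -1345), 0) = Add(Mul(450, -1345), 0) = Add(-605250, 0) = -605250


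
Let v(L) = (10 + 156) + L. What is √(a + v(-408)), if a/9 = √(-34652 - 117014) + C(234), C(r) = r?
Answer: √(1864 + 9*I*√151666) ≈ 54.008 + 32.449*I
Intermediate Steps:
v(L) = 166 + L
a = 2106 + 9*I*√151666 (a = 9*(√(-34652 - 117014) + 234) = 9*(√(-151666) + 234) = 9*(I*√151666 + 234) = 9*(234 + I*√151666) = 2106 + 9*I*√151666 ≈ 2106.0 + 3505.0*I)
√(a + v(-408)) = √((2106 + 9*I*√151666) + (166 - 408)) = √((2106 + 9*I*√151666) - 242) = √(1864 + 9*I*√151666)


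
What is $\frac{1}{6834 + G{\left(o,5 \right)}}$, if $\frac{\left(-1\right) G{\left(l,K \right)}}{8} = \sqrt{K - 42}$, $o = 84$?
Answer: $\frac{3417}{23352962} + \frac{2 i \sqrt{37}}{11676481} \approx 0.00014632 + 1.0419 \cdot 10^{-6} i$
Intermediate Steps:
$G{\left(l,K \right)} = - 8 \sqrt{-42 + K}$ ($G{\left(l,K \right)} = - 8 \sqrt{K - 42} = - 8 \sqrt{-42 + K}$)
$\frac{1}{6834 + G{\left(o,5 \right)}} = \frac{1}{6834 - 8 \sqrt{-42 + 5}} = \frac{1}{6834 - 8 \sqrt{-37}} = \frac{1}{6834 - 8 i \sqrt{37}}$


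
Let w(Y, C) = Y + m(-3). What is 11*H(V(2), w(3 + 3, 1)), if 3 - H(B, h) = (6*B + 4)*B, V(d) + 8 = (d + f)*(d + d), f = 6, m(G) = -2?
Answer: -39039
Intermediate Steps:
w(Y, C) = -2 + Y (w(Y, C) = Y - 2 = -2 + Y)
V(d) = -8 + 2*d*(6 + d) (V(d) = -8 + (d + 6)*(d + d) = -8 + (6 + d)*(2*d) = -8 + 2*d*(6 + d))
H(B, h) = 3 - B*(4 + 6*B) (H(B, h) = 3 - (6*B + 4)*B = 3 - (4 + 6*B)*B = 3 - B*(4 + 6*B))
11*H(V(2), w(3 + 3, 1)) = 11*(3 - 6*(-8 + 2*2**2 + 12*2)**2 - 4*(-8 + 2*2**2 + 12*2)) = 11*(3 - 6*(-8 + 2*4 + 24)**2 - 4*(-8 + 2*4 + 24)) = 11*(3 - 6*(-8 + 8 + 24)**2 - 4*(-8 + 8 + 24)) = 11*(3 - 6*24**2 - 4*24) = 11*(3 - 6*576 - 96) = 11*(3 - 3456 - 96) = 11*(-3549) = -39039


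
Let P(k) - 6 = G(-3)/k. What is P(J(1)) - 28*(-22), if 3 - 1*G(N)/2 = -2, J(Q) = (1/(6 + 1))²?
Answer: 1112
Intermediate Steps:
J(Q) = 1/49 (J(Q) = (1/7)² = (⅐)² = 1/49)
G(N) = 10 (G(N) = 6 - 2*(-2) = 6 + 4 = 10)
P(k) = 6 + 10/k
P(J(1)) - 28*(-22) = (6 + 10/(1/49)) - 28*(-22) = (6 + 10*49) + 616 = (6 + 490) + 616 = 496 + 616 = 1112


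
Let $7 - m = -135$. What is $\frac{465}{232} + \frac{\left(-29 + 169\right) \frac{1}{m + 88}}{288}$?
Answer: $\frac{192713}{96048} \approx 2.0064$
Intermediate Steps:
$m = 142$ ($m = 7 - -135 = 7 + 135 = 142$)
$\frac{465}{232} + \frac{\left(-29 + 169\right) \frac{1}{m + 88}}{288} = \frac{465}{232} + \frac{\left(-29 + 169\right) \frac{1}{142 + 88}}{288} = 465 \cdot \frac{1}{232} + \frac{140}{230} \cdot \frac{1}{288} = \frac{465}{232} + 140 \cdot \frac{1}{230} \cdot \frac{1}{288} = \frac{465}{232} + \frac{14}{23} \cdot \frac{1}{288} = \frac{465}{232} + \frac{7}{3312} = \frac{192713}{96048}$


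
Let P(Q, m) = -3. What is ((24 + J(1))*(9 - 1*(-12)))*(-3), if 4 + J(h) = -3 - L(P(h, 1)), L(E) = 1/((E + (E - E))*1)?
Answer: -1092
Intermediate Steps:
L(E) = 1/E (L(E) = 1/((E + 0)*1) = 1/(E*1) = 1/E)
J(h) = -20/3 (J(h) = -4 + (-3 - 1/(-3)) = -4 + (-3 - 1*(-⅓)) = -4 + (-3 + ⅓) = -4 - 8/3 = -20/3)
((24 + J(1))*(9 - 1*(-12)))*(-3) = ((24 - 20/3)*(9 - 1*(-12)))*(-3) = (52*(9 + 12)/3)*(-3) = ((52/3)*21)*(-3) = 364*(-3) = -1092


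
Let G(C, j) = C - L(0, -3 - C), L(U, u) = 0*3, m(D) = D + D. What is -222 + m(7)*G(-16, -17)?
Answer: -446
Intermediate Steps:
m(D) = 2*D
L(U, u) = 0
G(C, j) = C (G(C, j) = C - 1*0 = C + 0 = C)
-222 + m(7)*G(-16, -17) = -222 + (2*7)*(-16) = -222 + 14*(-16) = -222 - 224 = -446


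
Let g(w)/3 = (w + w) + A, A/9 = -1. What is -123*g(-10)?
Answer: 10701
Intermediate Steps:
A = -9 (A = 9*(-1) = -9)
g(w) = -27 + 6*w (g(w) = 3*((w + w) - 9) = 3*(2*w - 9) = 3*(-9 + 2*w) = -27 + 6*w)
-123*g(-10) = -123*(-27 + 6*(-10)) = -123*(-27 - 60) = -123*(-87) = 10701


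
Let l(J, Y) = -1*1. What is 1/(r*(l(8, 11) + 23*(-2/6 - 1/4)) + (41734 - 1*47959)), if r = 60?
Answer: -1/7090 ≈ -0.00014104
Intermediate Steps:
l(J, Y) = -1
1/(r*(l(8, 11) + 23*(-2/6 - 1/4)) + (41734 - 1*47959)) = 1/(60*(-1 + 23*(-2/6 - 1/4)) + (41734 - 1*47959)) = 1/(60*(-1 + 23*(-2*⅙ - 1*¼)) + (41734 - 47959)) = 1/(60*(-1 + 23*(-⅓ - ¼)) - 6225) = 1/(60*(-1 + 23*(-7/12)) - 6225) = 1/(60*(-1 - 161/12) - 6225) = 1/(60*(-173/12) - 6225) = 1/(-865 - 6225) = 1/(-7090) = -1/7090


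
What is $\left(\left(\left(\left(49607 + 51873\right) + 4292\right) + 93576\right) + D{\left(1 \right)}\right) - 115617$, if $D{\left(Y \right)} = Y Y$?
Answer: $83732$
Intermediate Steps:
$D{\left(Y \right)} = Y^{2}$
$\left(\left(\left(\left(49607 + 51873\right) + 4292\right) + 93576\right) + D{\left(1 \right)}\right) - 115617 = \left(\left(\left(\left(49607 + 51873\right) + 4292\right) + 93576\right) + 1^{2}\right) - 115617 = \left(\left(\left(101480 + 4292\right) + 93576\right) + 1\right) - 115617 = \left(\left(105772 + 93576\right) + 1\right) - 115617 = \left(199348 + 1\right) - 115617 = 199349 - 115617 = 83732$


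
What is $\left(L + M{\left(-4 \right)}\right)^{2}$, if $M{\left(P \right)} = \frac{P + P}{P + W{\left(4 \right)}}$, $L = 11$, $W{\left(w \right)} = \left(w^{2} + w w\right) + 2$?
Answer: $\frac{25921}{225} \approx 115.2$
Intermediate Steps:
$W{\left(w \right)} = 2 + 2 w^{2}$ ($W{\left(w \right)} = \left(w^{2} + w^{2}\right) + 2 = 2 w^{2} + 2 = 2 + 2 w^{2}$)
$M{\left(P \right)} = \frac{2 P}{34 + P}$ ($M{\left(P \right)} = \frac{P + P}{P + \left(2 + 2 \cdot 4^{2}\right)} = \frac{2 P}{P + \left(2 + 2 \cdot 16\right)} = \frac{2 P}{P + \left(2 + 32\right)} = \frac{2 P}{P + 34} = \frac{2 P}{34 + P}$)
$\left(L + M{\left(-4 \right)}\right)^{2} = \left(11 + 2 \left(-4\right) \frac{1}{34 - 4}\right)^{2} = \left(11 + 2 \left(-4\right) \frac{1}{30}\right)^{2} = \left(11 - \frac{4}{15}\right)^{2} = \left(\frac{161}{15}\right)^{2} = \frac{25921}{225}$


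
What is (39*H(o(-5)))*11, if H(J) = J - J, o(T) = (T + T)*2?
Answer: 0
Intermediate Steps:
o(T) = 4*T (o(T) = (2*T)*2 = 4*T)
H(J) = 0
(39*H(o(-5)))*11 = (39*0)*11 = 0*11 = 0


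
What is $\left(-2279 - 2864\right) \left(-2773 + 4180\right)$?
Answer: $-7236201$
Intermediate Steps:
$\left(-2279 - 2864\right) \left(-2773 + 4180\right) = \left(-2279 - 2864\right) 1407 = \left(-5143\right) 1407 = -7236201$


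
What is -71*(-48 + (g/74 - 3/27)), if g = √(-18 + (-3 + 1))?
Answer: 30743/9 - 71*I*√5/37 ≈ 3415.9 - 4.2908*I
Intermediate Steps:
g = 2*I*√5 (g = √(-18 - 2) = √(-20) = 2*I*√5 ≈ 4.4721*I)
-71*(-48 + (g/74 - 3/27)) = -71*(-48 + ((2*I*√5)/74 - 3/27)) = -71*(-48 + ((2*I*√5)*(1/74) - 3*1/27)) = -71*(-48 + (I*√5/37 - ⅑)) = -71*(-48 + (-⅑ + I*√5/37)) = -71*(-433/9 + I*√5/37) = 30743/9 - 71*I*√5/37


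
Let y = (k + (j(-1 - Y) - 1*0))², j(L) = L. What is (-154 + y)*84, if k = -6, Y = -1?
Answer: -9912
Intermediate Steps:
y = 36 (y = (-6 + ((-1 - 1*(-1)) - 1*0))² = (-6 + ((-1 + 1) + 0))² = (-6 + (0 + 0))² = (-6 + 0)² = (-6)² = 36)
(-154 + y)*84 = (-154 + 36)*84 = -118*84 = -9912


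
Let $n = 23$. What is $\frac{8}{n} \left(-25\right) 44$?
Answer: $- \frac{8800}{23} \approx -382.61$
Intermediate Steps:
$\frac{8}{n} \left(-25\right) 44 = \frac{8}{23} \left(-25\right) 44 = \left(- \frac{200}{23}\right) 44 = - \frac{8800}{23}$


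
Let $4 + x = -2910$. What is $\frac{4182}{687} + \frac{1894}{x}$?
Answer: $\frac{1814195}{333653} \approx 5.4374$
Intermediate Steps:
$x = -2914$ ($x = -4 - 2910 = -2914$)
$\frac{4182}{687} + \frac{1894}{x} = \frac{4182}{687} + \frac{1894}{-2914} = 4182 \cdot \frac{1}{687} + 1894 \left(- \frac{1}{2914}\right) = \frac{1394}{229} - \frac{947}{1457} = \frac{1814195}{333653}$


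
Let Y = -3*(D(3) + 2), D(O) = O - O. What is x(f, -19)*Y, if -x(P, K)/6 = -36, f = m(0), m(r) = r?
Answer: -1296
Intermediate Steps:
f = 0
x(P, K) = 216 (x(P, K) = -6*(-36) = 216)
D(O) = 0
Y = -6 (Y = -3*(0 + 2) = -3*2 = -6)
x(f, -19)*Y = 216*(-6) = -1296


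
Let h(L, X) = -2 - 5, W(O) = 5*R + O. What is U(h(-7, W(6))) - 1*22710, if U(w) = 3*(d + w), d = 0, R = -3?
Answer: -22731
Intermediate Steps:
W(O) = -15 + O (W(O) = 5*(-3) + O = -15 + O)
h(L, X) = -7
U(w) = 3*w (U(w) = 3*(0 + w) = 3*w)
U(h(-7, W(6))) - 1*22710 = 3*(-7) - 1*22710 = -21 - 22710 = -22731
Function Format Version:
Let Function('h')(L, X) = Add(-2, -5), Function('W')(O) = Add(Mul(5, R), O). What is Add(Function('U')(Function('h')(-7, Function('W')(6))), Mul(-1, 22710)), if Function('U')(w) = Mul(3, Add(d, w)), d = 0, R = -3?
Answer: -22731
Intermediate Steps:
Function('W')(O) = Add(-15, O) (Function('W')(O) = Add(Mul(5, -3), O) = Add(-15, O))
Function('h')(L, X) = -7
Function('U')(w) = Mul(3, w) (Function('U')(w) = Mul(3, Add(0, w)) = Mul(3, w))
Add(Function('U')(Function('h')(-7, Function('W')(6))), Mul(-1, 22710)) = Add(Mul(3, -7), Mul(-1, 22710)) = Add(-21, -22710) = -22731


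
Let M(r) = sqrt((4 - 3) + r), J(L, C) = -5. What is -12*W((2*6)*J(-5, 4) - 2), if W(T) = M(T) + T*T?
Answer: -46128 - 12*I*sqrt(61) ≈ -46128.0 - 93.723*I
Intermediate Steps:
M(r) = sqrt(1 + r)
W(T) = T**2 + sqrt(1 + T) (W(T) = sqrt(1 + T) + T*T = sqrt(1 + T) + T**2 = T**2 + sqrt(1 + T))
-12*W((2*6)*J(-5, 4) - 2) = -12*(((2*6)*(-5) - 2)**2 + sqrt(1 + ((2*6)*(-5) - 2))) = -12*((12*(-5) - 2)**2 + sqrt(1 + (12*(-5) - 2))) = -12*((-60 - 2)**2 + sqrt(1 + (-60 - 2))) = -12*((-62)**2 + sqrt(1 - 62)) = -12*(3844 + sqrt(-61)) = -12*(3844 + I*sqrt(61)) = -46128 - 12*I*sqrt(61)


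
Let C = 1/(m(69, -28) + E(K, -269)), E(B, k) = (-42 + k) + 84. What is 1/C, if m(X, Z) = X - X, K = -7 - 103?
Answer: -227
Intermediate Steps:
K = -110
E(B, k) = 42 + k
m(X, Z) = 0
C = -1/227 (C = 1/(0 + (42 - 269)) = 1/(0 - 227) = 1/(-227) = -1/227 ≈ -0.0044053)
1/C = 1/(-1/227) = -227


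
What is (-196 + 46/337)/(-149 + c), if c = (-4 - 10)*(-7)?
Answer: 22002/5729 ≈ 3.8405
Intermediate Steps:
c = 98 (c = -14*(-7) = 98)
(-196 + 46/337)/(-149 + c) = (-196 + 46/337)/(-149 + 98) = (-196 + 46*(1/337))/(-51) = (-196 + 46/337)*(-1/51) = -66006/337*(-1/51) = 22002/5729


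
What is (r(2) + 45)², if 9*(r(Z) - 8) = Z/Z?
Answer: 228484/81 ≈ 2820.8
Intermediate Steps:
r(Z) = 73/9 (r(Z) = 8 + (Z/Z)/9 = 8 + (⅑)*1 = 8 + ⅑ = 73/9)
(r(2) + 45)² = (73/9 + 45)² = (478/9)² = 228484/81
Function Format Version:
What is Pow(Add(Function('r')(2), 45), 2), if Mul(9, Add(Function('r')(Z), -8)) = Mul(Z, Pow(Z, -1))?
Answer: Rational(228484, 81) ≈ 2820.8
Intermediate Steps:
Function('r')(Z) = Rational(73, 9) (Function('r')(Z) = Add(8, Mul(Rational(1, 9), Mul(Z, Pow(Z, -1)))) = Add(8, Mul(Rational(1, 9), 1)) = Add(8, Rational(1, 9)) = Rational(73, 9))
Pow(Add(Function('r')(2), 45), 2) = Pow(Add(Rational(73, 9), 45), 2) = Pow(Rational(478, 9), 2) = Rational(228484, 81)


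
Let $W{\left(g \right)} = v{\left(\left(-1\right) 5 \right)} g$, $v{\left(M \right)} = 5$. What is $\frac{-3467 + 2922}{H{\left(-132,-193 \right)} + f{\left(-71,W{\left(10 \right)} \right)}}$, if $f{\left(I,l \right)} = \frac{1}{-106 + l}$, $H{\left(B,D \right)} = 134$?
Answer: $- \frac{30520}{7503} \approx -4.0677$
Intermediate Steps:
$W{\left(g \right)} = 5 g$
$\frac{-3467 + 2922}{H{\left(-132,-193 \right)} + f{\left(-71,W{\left(10 \right)} \right)}} = \frac{-3467 + 2922}{134 + \frac{1}{-106 + 5 \cdot 10}} = - \frac{545}{134 + \frac{1}{-106 + 50}} = - \frac{545}{134 + \frac{1}{-56}} = - \frac{545}{134 - \frac{1}{56}} = - \frac{545}{\frac{7503}{56}} = \left(-545\right) \frac{56}{7503} = - \frac{30520}{7503}$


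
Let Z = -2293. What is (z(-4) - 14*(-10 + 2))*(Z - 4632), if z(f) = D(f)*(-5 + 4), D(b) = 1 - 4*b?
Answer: -657875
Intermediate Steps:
z(f) = -1 + 4*f (z(f) = (1 - 4*f)*(-5 + 4) = (1 - 4*f)*(-1) = -1 + 4*f)
(z(-4) - 14*(-10 + 2))*(Z - 4632) = ((-1 + 4*(-4)) - 14*(-10 + 2))*(-2293 - 4632) = ((-1 - 16) - 14*(-8))*(-6925) = (-17 + 112)*(-6925) = 95*(-6925) = -657875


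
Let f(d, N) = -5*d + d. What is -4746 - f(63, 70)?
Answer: -4494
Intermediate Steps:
f(d, N) = -4*d
-4746 - f(63, 70) = -4746 - (-4)*63 = -4746 - 1*(-252) = -4746 + 252 = -4494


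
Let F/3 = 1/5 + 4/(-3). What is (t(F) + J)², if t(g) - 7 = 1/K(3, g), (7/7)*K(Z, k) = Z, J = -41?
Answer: 10201/9 ≈ 1133.4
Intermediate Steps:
K(Z, k) = Z
F = -17/5 (F = 3*(1/5 + 4/(-3)) = 3*(1*(⅕) + 4*(-⅓)) = 3*(⅕ - 4/3) = 3*(-17/15) = -17/5 ≈ -3.4000)
t(g) = 22/3 (t(g) = 7 + 1/3 = 7 + ⅓ = 22/3)
(t(F) + J)² = (22/3 - 41)² = (-101/3)² = 10201/9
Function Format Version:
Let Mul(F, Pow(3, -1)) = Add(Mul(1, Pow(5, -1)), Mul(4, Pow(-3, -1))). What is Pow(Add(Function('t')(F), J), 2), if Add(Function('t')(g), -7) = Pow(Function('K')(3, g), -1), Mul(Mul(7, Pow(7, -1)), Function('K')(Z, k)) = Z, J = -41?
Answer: Rational(10201, 9) ≈ 1133.4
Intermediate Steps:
Function('K')(Z, k) = Z
F = Rational(-17, 5) (F = Mul(3, Add(Mul(1, Pow(5, -1)), Mul(4, Pow(-3, -1)))) = Mul(3, Add(Mul(1, Rational(1, 5)), Mul(4, Rational(-1, 3)))) = Mul(3, Add(Rational(1, 5), Rational(-4, 3))) = Mul(3, Rational(-17, 15)) = Rational(-17, 5) ≈ -3.4000)
Function('t')(g) = Rational(22, 3) (Function('t')(g) = Add(7, Pow(3, -1)) = Add(7, Rational(1, 3)) = Rational(22, 3))
Pow(Add(Function('t')(F), J), 2) = Pow(Add(Rational(22, 3), -41), 2) = Pow(Rational(-101, 3), 2) = Rational(10201, 9)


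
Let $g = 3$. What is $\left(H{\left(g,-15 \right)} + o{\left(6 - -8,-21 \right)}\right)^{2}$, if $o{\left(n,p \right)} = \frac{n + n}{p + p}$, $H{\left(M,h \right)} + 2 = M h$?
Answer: $\frac{20449}{9} \approx 2272.1$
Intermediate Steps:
$H{\left(M,h \right)} = -2 + M h$
$o{\left(n,p \right)} = \frac{n}{p}$ ($o{\left(n,p \right)} = \frac{2 n}{2 p} = 2 n \frac{1}{2 p} = \frac{n}{p}$)
$\left(H{\left(g,-15 \right)} + o{\left(6 - -8,-21 \right)}\right)^{2} = \left(\left(-2 + 3 \left(-15\right)\right) + \frac{6 - -8}{-21}\right)^{2} = \left(\left(-2 - 45\right) + \left(6 + 8\right) \left(- \frac{1}{21}\right)\right)^{2} = \left(-47 + 14 \left(- \frac{1}{21}\right)\right)^{2} = \left(-47 - \frac{2}{3}\right)^{2} = \left(- \frac{143}{3}\right)^{2} = \frac{20449}{9}$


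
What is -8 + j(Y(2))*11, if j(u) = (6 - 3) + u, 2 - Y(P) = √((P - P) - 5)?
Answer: 47 - 11*I*√5 ≈ 47.0 - 24.597*I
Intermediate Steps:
Y(P) = 2 - I*√5 (Y(P) = 2 - √((P - P) - 5) = 2 - √(0 - 5) = 2 - √(-5) = 2 - I*√5)
j(u) = 3 + u
-8 + j(Y(2))*11 = -8 + (3 + (2 - I*√5))*11 = -8 + (5 - I*√5)*11 = -8 + (55 - 11*I*√5) = 47 - 11*I*√5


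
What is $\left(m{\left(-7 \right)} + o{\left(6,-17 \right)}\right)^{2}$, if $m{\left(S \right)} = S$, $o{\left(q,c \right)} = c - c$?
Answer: $49$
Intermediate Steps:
$o{\left(q,c \right)} = 0$
$\left(m{\left(-7 \right)} + o{\left(6,-17 \right)}\right)^{2} = \left(-7 + 0\right)^{2} = \left(-7\right)^{2} = 49$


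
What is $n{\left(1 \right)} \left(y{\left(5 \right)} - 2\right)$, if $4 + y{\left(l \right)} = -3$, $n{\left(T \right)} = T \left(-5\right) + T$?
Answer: $36$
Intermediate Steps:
$n{\left(T \right)} = - 4 T$ ($n{\left(T \right)} = - 5 T + T = - 4 T$)
$y{\left(l \right)} = -7$ ($y{\left(l \right)} = -4 - 3 = -7$)
$n{\left(1 \right)} \left(y{\left(5 \right)} - 2\right) = \left(-4\right) 1 \left(-7 - 2\right) = \left(-4\right) \left(-9\right) = 36$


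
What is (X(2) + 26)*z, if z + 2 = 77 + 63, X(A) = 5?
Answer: 4278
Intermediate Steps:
z = 138 (z = -2 + (77 + 63) = -2 + 140 = 138)
(X(2) + 26)*z = (5 + 26)*138 = 31*138 = 4278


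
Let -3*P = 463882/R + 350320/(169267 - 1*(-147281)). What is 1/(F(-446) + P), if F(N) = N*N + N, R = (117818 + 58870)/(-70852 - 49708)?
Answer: 97101099/29516492698280 ≈ 3.2897e-6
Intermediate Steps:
R = -11043/7535 (R = 176688/(-120560) = 176688*(-1/120560) = -11043/7535 ≈ -1.4656)
F(N) = N + N² (F(N) = N² + N = N + N²)
P = 10244837579750/97101099 (P = -(463882/(-11043/7535) + 350320/(169267 - 1*(-147281)))/3 = -(463882*(-7535/11043) + 350320/(169267 + 147281))/3 = -(-3495350870/11043 + 350320/316548)/3 = -(-3495350870/11043 + 350320*(1/316548))/3 = -(-3495350870/11043 + 87580/79137)/3 = -⅓*(-10244837579750/32367033) = 10244837579750/97101099 ≈ 1.0551e+5)
1/(F(-446) + P) = 1/(-446*(1 - 446) + 10244837579750/97101099) = 1/(-446*(-445) + 10244837579750/97101099) = 1/(198470 + 10244837579750/97101099) = 1/(29516492698280/97101099) = 97101099/29516492698280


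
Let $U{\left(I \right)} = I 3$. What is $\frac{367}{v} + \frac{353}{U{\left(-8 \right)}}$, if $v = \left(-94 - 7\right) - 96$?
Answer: $- \frac{78349}{4728} \approx -16.571$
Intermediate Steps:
$U{\left(I \right)} = 3 I$
$v = -197$ ($v = -101 - 96 = -197$)
$\frac{367}{v} + \frac{353}{U{\left(-8 \right)}} = \frac{367}{-197} + \frac{353}{3 \left(-8\right)} = 367 \left(- \frac{1}{197}\right) + \frac{353}{-24} = - \frac{367}{197} + 353 \left(- \frac{1}{24}\right) = - \frac{367}{197} - \frac{353}{24} = - \frac{78349}{4728}$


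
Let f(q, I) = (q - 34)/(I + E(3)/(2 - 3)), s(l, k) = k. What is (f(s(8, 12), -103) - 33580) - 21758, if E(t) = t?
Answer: -2932903/53 ≈ -55338.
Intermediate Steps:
f(q, I) = (-34 + q)/(-3 + I) (f(q, I) = (q - 34)/(I + 3/(2 - 3)) = (-34 + q)/(I + 3/(-1)) = (-34 + q)/(I - 1*3) = (-34 + q)/(I - 3) = (-34 + q)/(-3 + I))
(f(s(8, 12), -103) - 33580) - 21758 = ((-34 + 12)/(-3 - 103) - 33580) - 21758 = (-22/(-106) - 33580) - 21758 = (-1/106*(-22) - 33580) - 21758 = (11/53 - 33580) - 21758 = -1779729/53 - 21758 = -2932903/53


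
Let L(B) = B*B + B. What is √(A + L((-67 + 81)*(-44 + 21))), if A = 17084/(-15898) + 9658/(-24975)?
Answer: √18105404573021371062/13235085 ≈ 321.50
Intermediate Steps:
L(B) = B + B² (L(B) = B² + B = B + B²)
A = -290107892/198526275 (A = 17084*(-1/15898) + 9658*(-1/24975) = -8542/7949 - 9658/24975 = -290107892/198526275 ≈ -1.4613)
√(A + L((-67 + 81)*(-44 + 21))) = √(-290107892/198526275 + ((-67 + 81)*(-44 + 21))*(1 + (-67 + 81)*(-44 + 21))) = √(-290107892/198526275 + (14*(-23))*(1 + 14*(-23))) = √(-290107892/198526275 - 322*(1 - 322)) = √(-290107892/198526275 - 322*(-321)) = √(-290107892/198526275 + 103362) = √(20519782728658/198526275) = √18105404573021371062/13235085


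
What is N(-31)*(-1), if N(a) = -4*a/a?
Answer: 4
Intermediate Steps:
N(a) = -4 (N(a) = -4*1 = -4)
N(-31)*(-1) = -4*(-1) = 4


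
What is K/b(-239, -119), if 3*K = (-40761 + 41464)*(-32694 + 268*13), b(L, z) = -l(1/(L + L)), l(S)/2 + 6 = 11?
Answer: 2053463/3 ≈ 6.8449e+5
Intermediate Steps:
l(S) = 10 (l(S) = -12 + 2*11 = -12 + 22 = 10)
b(L, z) = -10 (b(L, z) = -1*10 = -10)
K = -20534630/3 (K = ((-40761 + 41464)*(-32694 + 268*13))/3 = (703*(-32694 + 3484))/3 = (703*(-29210))/3 = (⅓)*(-20534630) = -20534630/3 ≈ -6.8449e+6)
K/b(-239, -119) = -20534630/3/(-10) = -20534630/3*(-⅒) = 2053463/3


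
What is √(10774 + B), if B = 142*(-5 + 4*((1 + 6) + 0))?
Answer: 6*√390 ≈ 118.49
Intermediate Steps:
B = 3266 (B = 142*(-5 + 4*(7 + 0)) = 142*(-5 + 4*7) = 142*(-5 + 28) = 142*23 = 3266)
√(10774 + B) = √(10774 + 3266) = √14040 = 6*√390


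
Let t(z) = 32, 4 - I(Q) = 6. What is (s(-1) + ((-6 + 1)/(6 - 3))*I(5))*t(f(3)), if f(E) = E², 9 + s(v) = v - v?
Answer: -544/3 ≈ -181.33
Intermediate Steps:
I(Q) = -2 (I(Q) = 4 - 1*6 = 4 - 6 = -2)
s(v) = -9 (s(v) = -9 + (v - v) = -9 + 0 = -9)
(s(-1) + ((-6 + 1)/(6 - 3))*I(5))*t(f(3)) = (-9 + ((-6 + 1)/(6 - 3))*(-2))*32 = (-9 - 5/3*(-2))*32 = (-9 + 10/3)*32 = -17/3*32 = -544/3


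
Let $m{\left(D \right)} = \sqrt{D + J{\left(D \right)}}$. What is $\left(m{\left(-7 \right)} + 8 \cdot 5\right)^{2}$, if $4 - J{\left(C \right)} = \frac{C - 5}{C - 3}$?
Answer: $\frac{\left(200 + i \sqrt{105}\right)^{2}}{25} \approx 1595.8 + 163.95 i$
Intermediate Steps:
$J{\left(C \right)} = 4 - \frac{-5 + C}{-3 + C}$ ($J{\left(C \right)} = 4 - \frac{C - 5}{C - 3} = 4 - \frac{-5 + C}{-3 + C}$)
$m{\left(D \right)} = \sqrt{D + \frac{-7 + 3 D}{-3 + D}}$
$\left(m{\left(-7 \right)} + 8 \cdot 5\right)^{2} = \left(\sqrt{\frac{-7 + \left(-7\right)^{2}}{-3 - 7}} + 8 \cdot 5\right)^{2} = \left(\sqrt{\frac{-7 + 49}{-10}} + 40\right)^{2} = \left(\sqrt{\left(- \frac{1}{10}\right) 42} + 40\right)^{2} = \left(\sqrt{- \frac{21}{5}} + 40\right)^{2} = \left(\frac{i \sqrt{105}}{5} + 40\right)^{2} = \left(40 + \frac{i \sqrt{105}}{5}\right)^{2}$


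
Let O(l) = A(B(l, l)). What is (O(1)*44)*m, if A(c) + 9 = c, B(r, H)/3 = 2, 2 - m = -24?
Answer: -3432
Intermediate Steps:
m = 26 (m = 2 - 1*(-24) = 2 + 24 = 26)
B(r, H) = 6 (B(r, H) = 3*2 = 6)
A(c) = -9 + c
O(l) = -3 (O(l) = -9 + 6 = -3)
(O(1)*44)*m = -3*44*26 = -132*26 = -3432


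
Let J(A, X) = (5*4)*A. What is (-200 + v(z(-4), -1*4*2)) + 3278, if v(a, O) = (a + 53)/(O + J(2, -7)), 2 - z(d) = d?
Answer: 98555/32 ≈ 3079.8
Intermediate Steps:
J(A, X) = 20*A
z(d) = 2 - d
v(a, O) = (53 + a)/(40 + O) (v(a, O) = (a + 53)/(O + 20*2) = (53 + a)/(O + 40) = (53 + a)/(40 + O))
(-200 + v(z(-4), -1*4*2)) + 3278 = (-200 + (53 + (2 - 1*(-4)))/(40 - 1*4*2)) + 3278 = (-200 + (53 + (2 + 4))/(40 - 4*2)) + 3278 = (-200 + (53 + 6)/(40 - 8)) + 3278 = (-200 + 59/32) + 3278 = -6341/32 + 3278 = 98555/32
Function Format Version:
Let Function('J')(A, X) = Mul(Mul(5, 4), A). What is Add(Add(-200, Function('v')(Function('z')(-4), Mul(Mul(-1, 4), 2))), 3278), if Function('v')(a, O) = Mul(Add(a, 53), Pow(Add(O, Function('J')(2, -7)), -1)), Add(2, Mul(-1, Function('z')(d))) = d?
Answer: Rational(98555, 32) ≈ 3079.8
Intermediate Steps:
Function('J')(A, X) = Mul(20, A)
Function('z')(d) = Add(2, Mul(-1, d))
Function('v')(a, O) = Mul(Pow(Add(40, O), -1), Add(53, a)) (Function('v')(a, O) = Mul(Add(a, 53), Pow(Add(O, Mul(20, 2)), -1)) = Mul(Add(53, a), Pow(Add(O, 40), -1)) = Mul(Add(53, a), Pow(Add(40, O), -1)) = Mul(Pow(Add(40, O), -1), Add(53, a)))
Add(Add(-200, Function('v')(Function('z')(-4), Mul(Mul(-1, 4), 2))), 3278) = Add(Add(-200, Mul(Pow(Add(40, Mul(Mul(-1, 4), 2)), -1), Add(53, Add(2, Mul(-1, -4))))), 3278) = Add(Add(-200, Mul(Pow(Add(40, Mul(-4, 2)), -1), Add(53, Add(2, 4)))), 3278) = Add(Add(-200, Mul(Pow(Add(40, -8), -1), Add(53, 6))), 3278) = Add(Add(-200, Mul(Pow(32, -1), 59)), 3278) = Add(Add(-200, Mul(Rational(1, 32), 59)), 3278) = Add(Add(-200, Rational(59, 32)), 3278) = Add(Rational(-6341, 32), 3278) = Rational(98555, 32)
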